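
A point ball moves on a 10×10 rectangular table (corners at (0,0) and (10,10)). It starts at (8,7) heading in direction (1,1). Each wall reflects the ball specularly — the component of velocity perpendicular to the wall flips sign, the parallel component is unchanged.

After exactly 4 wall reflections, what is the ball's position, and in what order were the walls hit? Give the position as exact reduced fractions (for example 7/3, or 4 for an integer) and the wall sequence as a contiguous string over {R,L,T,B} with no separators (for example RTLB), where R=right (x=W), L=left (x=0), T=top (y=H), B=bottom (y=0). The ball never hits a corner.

1. t=2 → R at (10,9); v=(-1,1)
2. t=1 → T at (9,10); v=(-1,-1)
3. t=9 → L at (0,1); v=(1,-1)
4. t=1 → B at (1,0); v=(1,1)

Final position: (1,0)
Wall sequence: RTLB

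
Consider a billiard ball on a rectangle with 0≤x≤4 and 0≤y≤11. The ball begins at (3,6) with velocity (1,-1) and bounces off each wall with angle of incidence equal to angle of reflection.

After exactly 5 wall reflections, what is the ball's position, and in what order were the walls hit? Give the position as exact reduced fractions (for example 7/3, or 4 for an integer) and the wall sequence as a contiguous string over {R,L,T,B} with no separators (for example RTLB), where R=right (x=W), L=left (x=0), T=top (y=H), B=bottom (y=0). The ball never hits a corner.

Final position: (0,7)
Wall sequence: RLBRL

1. t=1 → R at (4,5); v=(-1,-1)
2. t=4 → L at (0,1); v=(1,-1)
3. t=1 → B at (1,0); v=(1,1)
4. t=3 → R at (4,3); v=(-1,1)
5. t=4 → L at (0,7); v=(1,1)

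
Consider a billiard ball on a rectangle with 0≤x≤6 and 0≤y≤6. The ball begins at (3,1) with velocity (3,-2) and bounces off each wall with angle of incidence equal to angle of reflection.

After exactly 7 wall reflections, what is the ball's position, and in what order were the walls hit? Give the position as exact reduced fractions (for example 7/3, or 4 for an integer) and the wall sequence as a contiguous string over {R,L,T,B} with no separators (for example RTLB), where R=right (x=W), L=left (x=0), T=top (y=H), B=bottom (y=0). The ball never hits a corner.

1. t=1/2 → B at (9/2,0); v=(3,2)
2. t=1/2 → R at (6,1); v=(-3,2)
3. t=2 → L at (0,5); v=(3,2)
4. t=1/2 → T at (3/2,6); v=(3,-2)
5. t=3/2 → R at (6,3); v=(-3,-2)
6. t=3/2 → B at (3/2,0); v=(-3,2)
7. t=1/2 → L at (0,1); v=(3,2)

Final position: (0,1)
Wall sequence: BRLTRBL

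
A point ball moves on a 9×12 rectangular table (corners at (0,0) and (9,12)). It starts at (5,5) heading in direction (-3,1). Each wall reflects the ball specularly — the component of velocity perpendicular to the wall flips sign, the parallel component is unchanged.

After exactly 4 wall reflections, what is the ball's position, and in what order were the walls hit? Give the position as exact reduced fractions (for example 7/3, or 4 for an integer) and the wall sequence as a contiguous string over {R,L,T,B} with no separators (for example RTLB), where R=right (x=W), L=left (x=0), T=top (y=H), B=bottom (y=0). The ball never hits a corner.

Final position: (0,34/3)
Wall sequence: LRTL

1. t=5/3 → L at (0,20/3); v=(3,1)
2. t=3 → R at (9,29/3); v=(-3,1)
3. t=7/3 → T at (2,12); v=(-3,-1)
4. t=2/3 → L at (0,34/3); v=(3,-1)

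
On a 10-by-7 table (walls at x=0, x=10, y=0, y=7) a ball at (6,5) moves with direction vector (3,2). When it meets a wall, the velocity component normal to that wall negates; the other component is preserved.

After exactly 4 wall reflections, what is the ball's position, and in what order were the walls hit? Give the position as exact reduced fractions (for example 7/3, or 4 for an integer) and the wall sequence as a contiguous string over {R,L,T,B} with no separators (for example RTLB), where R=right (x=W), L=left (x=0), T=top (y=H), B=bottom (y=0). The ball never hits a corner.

Final position: (0,1/3)
Wall sequence: TRBL

1. t=1 → T at (9,7); v=(3,-2)
2. t=1/3 → R at (10,19/3); v=(-3,-2)
3. t=19/6 → B at (1/2,0); v=(-3,2)
4. t=1/6 → L at (0,1/3); v=(3,2)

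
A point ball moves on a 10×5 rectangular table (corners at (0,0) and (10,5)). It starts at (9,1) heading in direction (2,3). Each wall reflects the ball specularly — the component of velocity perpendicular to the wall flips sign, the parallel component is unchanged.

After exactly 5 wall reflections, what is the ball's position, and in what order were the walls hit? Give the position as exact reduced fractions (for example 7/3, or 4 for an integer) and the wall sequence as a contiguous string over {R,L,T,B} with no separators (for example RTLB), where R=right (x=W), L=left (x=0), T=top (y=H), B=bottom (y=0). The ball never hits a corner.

1. t=1/2 → R at (10,5/2); v=(-2,3)
2. t=5/6 → T at (25/3,5); v=(-2,-3)
3. t=5/3 → B at (5,0); v=(-2,3)
4. t=5/3 → T at (5/3,5); v=(-2,-3)
5. t=5/6 → L at (0,5/2); v=(2,-3)

Final position: (0,5/2)
Wall sequence: RTBTL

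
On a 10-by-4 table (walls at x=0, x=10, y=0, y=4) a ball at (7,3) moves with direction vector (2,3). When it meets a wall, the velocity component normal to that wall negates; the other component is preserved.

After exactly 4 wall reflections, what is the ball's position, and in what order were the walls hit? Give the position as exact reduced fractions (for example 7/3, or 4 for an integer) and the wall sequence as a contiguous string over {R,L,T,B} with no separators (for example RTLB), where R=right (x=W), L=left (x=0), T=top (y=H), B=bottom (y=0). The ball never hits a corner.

Final position: (7,4)
Wall sequence: TRBT

1. t=1/3 → T at (23/3,4); v=(2,-3)
2. t=7/6 → R at (10,1/2); v=(-2,-3)
3. t=1/6 → B at (29/3,0); v=(-2,3)
4. t=4/3 → T at (7,4); v=(-2,-3)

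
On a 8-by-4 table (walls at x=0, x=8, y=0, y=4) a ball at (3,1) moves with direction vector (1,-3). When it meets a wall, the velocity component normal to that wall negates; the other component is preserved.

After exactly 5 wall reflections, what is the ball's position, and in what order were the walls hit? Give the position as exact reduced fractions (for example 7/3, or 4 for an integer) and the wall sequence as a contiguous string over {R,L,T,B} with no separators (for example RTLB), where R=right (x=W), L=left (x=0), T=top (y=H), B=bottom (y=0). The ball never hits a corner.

Final position: (8,2)
Wall sequence: BTBTR

1. t=1/3 → B at (10/3,0); v=(1,3)
2. t=4/3 → T at (14/3,4); v=(1,-3)
3. t=4/3 → B at (6,0); v=(1,3)
4. t=4/3 → T at (22/3,4); v=(1,-3)
5. t=2/3 → R at (8,2); v=(-1,-3)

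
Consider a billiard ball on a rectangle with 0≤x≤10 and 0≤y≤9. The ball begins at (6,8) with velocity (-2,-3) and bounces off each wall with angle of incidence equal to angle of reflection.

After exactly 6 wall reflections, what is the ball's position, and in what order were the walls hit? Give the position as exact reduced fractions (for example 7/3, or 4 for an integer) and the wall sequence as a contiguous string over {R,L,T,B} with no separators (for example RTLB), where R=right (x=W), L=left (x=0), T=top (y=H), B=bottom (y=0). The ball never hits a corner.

Final position: (8/3,9)
Wall sequence: BLTRBT

1. t=8/3 → B at (2/3,0); v=(-2,3)
2. t=1/3 → L at (0,1); v=(2,3)
3. t=8/3 → T at (16/3,9); v=(2,-3)
4. t=7/3 → R at (10,2); v=(-2,-3)
5. t=2/3 → B at (26/3,0); v=(-2,3)
6. t=3 → T at (8/3,9); v=(-2,-3)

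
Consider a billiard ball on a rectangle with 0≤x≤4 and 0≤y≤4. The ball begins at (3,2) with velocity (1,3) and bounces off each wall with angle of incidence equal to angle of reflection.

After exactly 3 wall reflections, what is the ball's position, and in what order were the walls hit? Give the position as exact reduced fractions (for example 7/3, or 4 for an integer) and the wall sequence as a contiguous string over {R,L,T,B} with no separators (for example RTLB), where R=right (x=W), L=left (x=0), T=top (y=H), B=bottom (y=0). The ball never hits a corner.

Final position: (3,0)
Wall sequence: TRB

1. t=2/3 → T at (11/3,4); v=(1,-3)
2. t=1/3 → R at (4,3); v=(-1,-3)
3. t=1 → B at (3,0); v=(-1,3)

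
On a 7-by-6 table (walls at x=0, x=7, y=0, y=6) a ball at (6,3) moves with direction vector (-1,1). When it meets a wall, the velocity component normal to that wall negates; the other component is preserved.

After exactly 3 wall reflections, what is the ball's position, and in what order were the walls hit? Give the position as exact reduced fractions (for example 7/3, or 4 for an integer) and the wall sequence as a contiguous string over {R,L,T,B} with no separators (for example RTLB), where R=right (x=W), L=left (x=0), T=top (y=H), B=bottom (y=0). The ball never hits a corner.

1. t=3 → T at (3,6); v=(-1,-1)
2. t=3 → L at (0,3); v=(1,-1)
3. t=3 → B at (3,0); v=(1,1)

Final position: (3,0)
Wall sequence: TLB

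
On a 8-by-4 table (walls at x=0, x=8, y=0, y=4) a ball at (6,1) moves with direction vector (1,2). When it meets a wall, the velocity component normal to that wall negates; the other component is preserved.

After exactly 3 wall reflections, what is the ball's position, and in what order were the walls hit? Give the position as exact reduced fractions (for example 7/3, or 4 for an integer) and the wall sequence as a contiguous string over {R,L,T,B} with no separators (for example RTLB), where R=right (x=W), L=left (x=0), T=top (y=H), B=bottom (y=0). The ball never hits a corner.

1. t=3/2 → T at (15/2,4); v=(1,-2)
2. t=1/2 → R at (8,3); v=(-1,-2)
3. t=3/2 → B at (13/2,0); v=(-1,2)

Final position: (13/2,0)
Wall sequence: TRB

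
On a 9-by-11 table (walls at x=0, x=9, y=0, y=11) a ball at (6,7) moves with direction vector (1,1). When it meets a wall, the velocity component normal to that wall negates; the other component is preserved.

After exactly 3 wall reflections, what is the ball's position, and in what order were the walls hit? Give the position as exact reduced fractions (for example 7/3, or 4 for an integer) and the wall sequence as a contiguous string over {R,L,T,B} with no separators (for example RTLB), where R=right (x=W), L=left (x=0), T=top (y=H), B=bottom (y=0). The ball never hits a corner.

1. t=3 → R at (9,10); v=(-1,1)
2. t=1 → T at (8,11); v=(-1,-1)
3. t=8 → L at (0,3); v=(1,-1)

Final position: (0,3)
Wall sequence: RTL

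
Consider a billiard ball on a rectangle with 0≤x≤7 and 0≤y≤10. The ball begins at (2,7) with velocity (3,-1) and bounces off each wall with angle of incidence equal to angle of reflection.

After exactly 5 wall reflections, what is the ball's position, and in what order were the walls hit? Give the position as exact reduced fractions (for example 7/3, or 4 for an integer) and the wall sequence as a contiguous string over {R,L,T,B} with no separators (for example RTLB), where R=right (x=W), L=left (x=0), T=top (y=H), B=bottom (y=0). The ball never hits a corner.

1. t=5/3 → R at (7,16/3); v=(-3,-1)
2. t=7/3 → L at (0,3); v=(3,-1)
3. t=7/3 → R at (7,2/3); v=(-3,-1)
4. t=2/3 → B at (5,0); v=(-3,1)
5. t=5/3 → L at (0,5/3); v=(3,1)

Final position: (0,5/3)
Wall sequence: RLRBL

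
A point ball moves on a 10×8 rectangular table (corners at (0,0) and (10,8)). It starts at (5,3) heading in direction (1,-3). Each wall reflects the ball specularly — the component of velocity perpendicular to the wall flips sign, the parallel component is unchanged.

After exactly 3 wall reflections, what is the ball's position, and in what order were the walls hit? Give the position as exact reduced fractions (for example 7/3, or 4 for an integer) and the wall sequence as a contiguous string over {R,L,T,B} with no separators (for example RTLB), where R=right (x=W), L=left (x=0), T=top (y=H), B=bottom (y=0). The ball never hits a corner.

Final position: (10,4)
Wall sequence: BTR

1. t=1 → B at (6,0); v=(1,3)
2. t=8/3 → T at (26/3,8); v=(1,-3)
3. t=4/3 → R at (10,4); v=(-1,-3)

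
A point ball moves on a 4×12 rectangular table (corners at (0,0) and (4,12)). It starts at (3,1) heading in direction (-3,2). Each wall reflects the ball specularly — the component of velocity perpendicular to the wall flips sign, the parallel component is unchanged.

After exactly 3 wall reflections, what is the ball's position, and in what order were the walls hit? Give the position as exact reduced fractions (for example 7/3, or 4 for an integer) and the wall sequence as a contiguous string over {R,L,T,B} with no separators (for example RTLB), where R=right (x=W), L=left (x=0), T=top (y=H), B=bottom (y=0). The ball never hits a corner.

Final position: (0,25/3)
Wall sequence: LRL

1. t=1 → L at (0,3); v=(3,2)
2. t=4/3 → R at (4,17/3); v=(-3,2)
3. t=4/3 → L at (0,25/3); v=(3,2)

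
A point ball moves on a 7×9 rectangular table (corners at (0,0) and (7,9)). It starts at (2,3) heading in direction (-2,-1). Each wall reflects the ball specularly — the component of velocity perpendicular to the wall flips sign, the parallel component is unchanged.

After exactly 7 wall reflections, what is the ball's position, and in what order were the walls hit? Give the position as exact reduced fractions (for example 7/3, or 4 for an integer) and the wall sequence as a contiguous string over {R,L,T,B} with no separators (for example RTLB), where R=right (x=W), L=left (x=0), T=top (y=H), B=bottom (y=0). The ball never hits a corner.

Final position: (0,6)
Wall sequence: LBRLRTL

1. t=1 → L at (0,2); v=(2,-1)
2. t=2 → B at (4,0); v=(2,1)
3. t=3/2 → R at (7,3/2); v=(-2,1)
4. t=7/2 → L at (0,5); v=(2,1)
5. t=7/2 → R at (7,17/2); v=(-2,1)
6. t=1/2 → T at (6,9); v=(-2,-1)
7. t=3 → L at (0,6); v=(2,-1)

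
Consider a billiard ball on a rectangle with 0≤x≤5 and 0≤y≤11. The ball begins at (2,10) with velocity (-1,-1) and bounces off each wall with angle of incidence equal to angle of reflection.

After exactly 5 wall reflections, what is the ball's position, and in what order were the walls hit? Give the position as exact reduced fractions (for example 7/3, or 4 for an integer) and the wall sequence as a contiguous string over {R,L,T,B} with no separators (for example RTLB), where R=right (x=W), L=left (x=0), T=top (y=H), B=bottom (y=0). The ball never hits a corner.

1. t=2 → L at (0,8); v=(1,-1)
2. t=5 → R at (5,3); v=(-1,-1)
3. t=3 → B at (2,0); v=(-1,1)
4. t=2 → L at (0,2); v=(1,1)
5. t=5 → R at (5,7); v=(-1,1)

Final position: (5,7)
Wall sequence: LRBLR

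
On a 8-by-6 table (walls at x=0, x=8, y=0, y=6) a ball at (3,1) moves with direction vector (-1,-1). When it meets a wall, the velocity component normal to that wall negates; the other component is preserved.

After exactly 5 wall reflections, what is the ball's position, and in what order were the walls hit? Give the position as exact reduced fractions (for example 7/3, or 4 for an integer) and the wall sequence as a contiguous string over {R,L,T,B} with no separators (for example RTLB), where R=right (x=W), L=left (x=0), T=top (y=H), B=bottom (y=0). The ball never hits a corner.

1. t=1 → B at (2,0); v=(-1,1)
2. t=2 → L at (0,2); v=(1,1)
3. t=4 → T at (4,6); v=(1,-1)
4. t=4 → R at (8,2); v=(-1,-1)
5. t=2 → B at (6,0); v=(-1,1)

Final position: (6,0)
Wall sequence: BLTRB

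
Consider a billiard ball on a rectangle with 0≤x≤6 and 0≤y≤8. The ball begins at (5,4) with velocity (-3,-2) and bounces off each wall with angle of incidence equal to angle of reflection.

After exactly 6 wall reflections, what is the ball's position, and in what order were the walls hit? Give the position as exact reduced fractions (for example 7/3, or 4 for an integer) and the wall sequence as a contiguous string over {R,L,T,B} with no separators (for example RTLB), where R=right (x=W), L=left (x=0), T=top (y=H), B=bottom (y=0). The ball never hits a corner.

Final position: (6,14/3)
Wall sequence: LBRLTR

1. t=5/3 → L at (0,2/3); v=(3,-2)
2. t=1/3 → B at (1,0); v=(3,2)
3. t=5/3 → R at (6,10/3); v=(-3,2)
4. t=2 → L at (0,22/3); v=(3,2)
5. t=1/3 → T at (1,8); v=(3,-2)
6. t=5/3 → R at (6,14/3); v=(-3,-2)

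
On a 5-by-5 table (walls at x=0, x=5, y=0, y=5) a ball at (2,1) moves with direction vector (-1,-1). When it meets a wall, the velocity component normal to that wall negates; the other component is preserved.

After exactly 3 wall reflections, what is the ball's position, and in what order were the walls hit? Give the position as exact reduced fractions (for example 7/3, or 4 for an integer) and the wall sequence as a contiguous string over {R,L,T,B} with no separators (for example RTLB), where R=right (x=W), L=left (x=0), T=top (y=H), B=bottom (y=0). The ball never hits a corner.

1. t=1 → B at (1,0); v=(-1,1)
2. t=1 → L at (0,1); v=(1,1)
3. t=4 → T at (4,5); v=(1,-1)

Final position: (4,5)
Wall sequence: BLT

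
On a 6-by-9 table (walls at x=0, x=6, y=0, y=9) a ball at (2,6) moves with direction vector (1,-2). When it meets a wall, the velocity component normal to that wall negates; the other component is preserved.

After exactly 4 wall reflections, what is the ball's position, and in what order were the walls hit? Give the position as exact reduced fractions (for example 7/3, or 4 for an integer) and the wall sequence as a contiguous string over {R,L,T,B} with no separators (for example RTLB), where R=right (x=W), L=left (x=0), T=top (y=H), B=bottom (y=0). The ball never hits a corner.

Final position: (0,4)
Wall sequence: BRTL

1. t=3 → B at (5,0); v=(1,2)
2. t=1 → R at (6,2); v=(-1,2)
3. t=7/2 → T at (5/2,9); v=(-1,-2)
4. t=5/2 → L at (0,4); v=(1,-2)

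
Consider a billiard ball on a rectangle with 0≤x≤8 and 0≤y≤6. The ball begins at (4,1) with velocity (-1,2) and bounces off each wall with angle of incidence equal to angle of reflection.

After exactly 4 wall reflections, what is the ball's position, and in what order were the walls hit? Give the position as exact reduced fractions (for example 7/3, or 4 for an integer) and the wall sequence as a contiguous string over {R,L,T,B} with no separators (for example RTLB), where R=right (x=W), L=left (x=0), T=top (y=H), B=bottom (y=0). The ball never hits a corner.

1. t=5/2 → T at (3/2,6); v=(-1,-2)
2. t=3/2 → L at (0,3); v=(1,-2)
3. t=3/2 → B at (3/2,0); v=(1,2)
4. t=3 → T at (9/2,6); v=(1,-2)

Final position: (9/2,6)
Wall sequence: TLBT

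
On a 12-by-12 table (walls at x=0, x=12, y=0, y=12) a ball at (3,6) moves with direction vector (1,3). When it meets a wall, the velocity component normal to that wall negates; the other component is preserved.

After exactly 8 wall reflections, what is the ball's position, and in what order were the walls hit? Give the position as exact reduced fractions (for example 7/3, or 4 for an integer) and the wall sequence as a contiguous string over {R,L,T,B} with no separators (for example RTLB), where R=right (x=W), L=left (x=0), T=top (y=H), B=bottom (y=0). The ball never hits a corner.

Final position: (1,0)
Wall sequence: TBRTBTLB

1. t=2 → T at (5,12); v=(1,-3)
2. t=4 → B at (9,0); v=(1,3)
3. t=3 → R at (12,9); v=(-1,3)
4. t=1 → T at (11,12); v=(-1,-3)
5. t=4 → B at (7,0); v=(-1,3)
6. t=4 → T at (3,12); v=(-1,-3)
7. t=3 → L at (0,3); v=(1,-3)
8. t=1 → B at (1,0); v=(1,3)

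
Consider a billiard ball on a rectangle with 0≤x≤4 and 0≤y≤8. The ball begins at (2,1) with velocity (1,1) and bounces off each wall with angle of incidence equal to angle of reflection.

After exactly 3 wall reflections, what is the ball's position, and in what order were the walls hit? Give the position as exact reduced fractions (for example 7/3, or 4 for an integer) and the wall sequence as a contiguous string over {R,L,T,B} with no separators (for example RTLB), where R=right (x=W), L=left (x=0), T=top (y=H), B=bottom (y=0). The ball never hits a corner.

1. t=2 → R at (4,3); v=(-1,1)
2. t=4 → L at (0,7); v=(1,1)
3. t=1 → T at (1,8); v=(1,-1)

Final position: (1,8)
Wall sequence: RLT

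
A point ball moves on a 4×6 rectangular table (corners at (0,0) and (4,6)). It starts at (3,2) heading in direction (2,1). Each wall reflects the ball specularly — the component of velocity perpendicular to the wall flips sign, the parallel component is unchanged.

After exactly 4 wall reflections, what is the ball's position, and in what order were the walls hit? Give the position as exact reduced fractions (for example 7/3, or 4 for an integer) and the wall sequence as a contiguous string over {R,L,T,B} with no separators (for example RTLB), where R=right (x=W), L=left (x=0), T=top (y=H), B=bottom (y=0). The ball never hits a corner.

Final position: (4,11/2)
Wall sequence: RLTR

1. t=1/2 → R at (4,5/2); v=(-2,1)
2. t=2 → L at (0,9/2); v=(2,1)
3. t=3/2 → T at (3,6); v=(2,-1)
4. t=1/2 → R at (4,11/2); v=(-2,-1)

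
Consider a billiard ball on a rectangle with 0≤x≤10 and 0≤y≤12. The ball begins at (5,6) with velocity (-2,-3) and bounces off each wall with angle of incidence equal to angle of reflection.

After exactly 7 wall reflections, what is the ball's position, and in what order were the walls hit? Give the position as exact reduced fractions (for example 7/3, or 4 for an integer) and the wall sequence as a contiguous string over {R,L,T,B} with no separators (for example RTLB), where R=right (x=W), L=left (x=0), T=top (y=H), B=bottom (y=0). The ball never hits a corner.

Final position: (3,12)
Wall sequence: BLTRBLT

1. t=2 → B at (1,0); v=(-2,3)
2. t=1/2 → L at (0,3/2); v=(2,3)
3. t=7/2 → T at (7,12); v=(2,-3)
4. t=3/2 → R at (10,15/2); v=(-2,-3)
5. t=5/2 → B at (5,0); v=(-2,3)
6. t=5/2 → L at (0,15/2); v=(2,3)
7. t=3/2 → T at (3,12); v=(2,-3)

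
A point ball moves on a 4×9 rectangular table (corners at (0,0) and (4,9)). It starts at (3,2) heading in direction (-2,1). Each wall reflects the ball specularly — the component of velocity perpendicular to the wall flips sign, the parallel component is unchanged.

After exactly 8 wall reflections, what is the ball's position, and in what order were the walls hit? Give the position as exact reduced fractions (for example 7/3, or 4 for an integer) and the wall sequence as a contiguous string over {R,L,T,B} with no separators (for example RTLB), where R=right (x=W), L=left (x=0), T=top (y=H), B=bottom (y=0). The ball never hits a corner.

Final position: (0,5/2)
Wall sequence: LRLTRLRL

1. t=3/2 → L at (0,7/2); v=(2,1)
2. t=2 → R at (4,11/2); v=(-2,1)
3. t=2 → L at (0,15/2); v=(2,1)
4. t=3/2 → T at (3,9); v=(2,-1)
5. t=1/2 → R at (4,17/2); v=(-2,-1)
6. t=2 → L at (0,13/2); v=(2,-1)
7. t=2 → R at (4,9/2); v=(-2,-1)
8. t=2 → L at (0,5/2); v=(2,-1)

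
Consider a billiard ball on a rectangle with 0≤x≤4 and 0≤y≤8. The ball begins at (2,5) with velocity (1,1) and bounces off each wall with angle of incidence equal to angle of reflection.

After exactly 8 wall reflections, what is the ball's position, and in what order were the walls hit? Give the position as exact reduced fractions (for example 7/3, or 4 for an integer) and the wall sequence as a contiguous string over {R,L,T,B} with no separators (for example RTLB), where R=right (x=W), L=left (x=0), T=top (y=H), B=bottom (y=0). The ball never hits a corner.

Final position: (3,8)
Wall sequence: RTLRBLRT

1. t=2 → R at (4,7); v=(-1,1)
2. t=1 → T at (3,8); v=(-1,-1)
3. t=3 → L at (0,5); v=(1,-1)
4. t=4 → R at (4,1); v=(-1,-1)
5. t=1 → B at (3,0); v=(-1,1)
6. t=3 → L at (0,3); v=(1,1)
7. t=4 → R at (4,7); v=(-1,1)
8. t=1 → T at (3,8); v=(-1,-1)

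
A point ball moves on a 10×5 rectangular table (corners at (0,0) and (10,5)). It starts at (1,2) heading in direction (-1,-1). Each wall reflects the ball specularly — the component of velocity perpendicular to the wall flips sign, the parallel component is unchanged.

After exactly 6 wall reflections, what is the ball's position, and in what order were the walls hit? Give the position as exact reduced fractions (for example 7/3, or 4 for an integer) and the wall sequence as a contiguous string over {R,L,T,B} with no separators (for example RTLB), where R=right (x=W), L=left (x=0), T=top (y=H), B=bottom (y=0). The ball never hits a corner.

1. t=1 → L at (0,1); v=(1,-1)
2. t=1 → B at (1,0); v=(1,1)
3. t=5 → T at (6,5); v=(1,-1)
4. t=4 → R at (10,1); v=(-1,-1)
5. t=1 → B at (9,0); v=(-1,1)
6. t=5 → T at (4,5); v=(-1,-1)

Final position: (4,5)
Wall sequence: LBTRBT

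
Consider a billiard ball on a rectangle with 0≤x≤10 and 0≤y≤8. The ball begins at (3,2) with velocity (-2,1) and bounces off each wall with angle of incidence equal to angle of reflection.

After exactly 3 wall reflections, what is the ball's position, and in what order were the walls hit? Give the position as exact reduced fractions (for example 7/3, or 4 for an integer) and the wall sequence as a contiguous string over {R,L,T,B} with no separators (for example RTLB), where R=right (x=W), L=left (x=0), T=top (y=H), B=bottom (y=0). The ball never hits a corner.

1. t=3/2 → L at (0,7/2); v=(2,1)
2. t=9/2 → T at (9,8); v=(2,-1)
3. t=1/2 → R at (10,15/2); v=(-2,-1)

Final position: (10,15/2)
Wall sequence: LTR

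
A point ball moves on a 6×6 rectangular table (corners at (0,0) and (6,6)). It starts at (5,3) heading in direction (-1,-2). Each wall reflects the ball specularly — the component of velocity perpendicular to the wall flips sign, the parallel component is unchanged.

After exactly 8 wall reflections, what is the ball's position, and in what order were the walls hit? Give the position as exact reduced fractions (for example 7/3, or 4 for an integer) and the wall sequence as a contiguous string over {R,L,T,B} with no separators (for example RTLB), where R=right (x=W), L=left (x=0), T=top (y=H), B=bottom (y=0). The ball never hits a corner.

Final position: (1/2,6)
Wall sequence: BTLBTRBT

1. t=3/2 → B at (7/2,0); v=(-1,2)
2. t=3 → T at (1/2,6); v=(-1,-2)
3. t=1/2 → L at (0,5); v=(1,-2)
4. t=5/2 → B at (5/2,0); v=(1,2)
5. t=3 → T at (11/2,6); v=(1,-2)
6. t=1/2 → R at (6,5); v=(-1,-2)
7. t=5/2 → B at (7/2,0); v=(-1,2)
8. t=3 → T at (1/2,6); v=(-1,-2)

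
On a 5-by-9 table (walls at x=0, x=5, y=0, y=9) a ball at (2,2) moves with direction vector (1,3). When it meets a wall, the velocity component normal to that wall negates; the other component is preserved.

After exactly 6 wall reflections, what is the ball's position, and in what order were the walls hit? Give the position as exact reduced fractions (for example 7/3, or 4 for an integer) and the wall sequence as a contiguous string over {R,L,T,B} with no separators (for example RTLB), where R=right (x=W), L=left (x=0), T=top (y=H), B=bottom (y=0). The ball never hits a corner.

1. t=7/3 → T at (13/3,9); v=(1,-3)
2. t=2/3 → R at (5,7); v=(-1,-3)
3. t=7/3 → B at (8/3,0); v=(-1,3)
4. t=8/3 → L at (0,8); v=(1,3)
5. t=1/3 → T at (1/3,9); v=(1,-3)
6. t=3 → B at (10/3,0); v=(1,3)

Final position: (10/3,0)
Wall sequence: TRBLTB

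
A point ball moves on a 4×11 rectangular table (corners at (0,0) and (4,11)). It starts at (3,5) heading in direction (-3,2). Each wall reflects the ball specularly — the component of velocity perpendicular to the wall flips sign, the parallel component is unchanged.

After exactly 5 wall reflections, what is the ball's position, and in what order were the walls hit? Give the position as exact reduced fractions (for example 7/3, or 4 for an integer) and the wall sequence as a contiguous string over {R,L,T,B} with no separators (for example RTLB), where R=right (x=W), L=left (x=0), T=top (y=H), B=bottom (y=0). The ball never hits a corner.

1. t=1 → L at (0,7); v=(3,2)
2. t=4/3 → R at (4,29/3); v=(-3,2)
3. t=2/3 → T at (2,11); v=(-3,-2)
4. t=2/3 → L at (0,29/3); v=(3,-2)
5. t=4/3 → R at (4,7); v=(-3,-2)

Final position: (4,7)
Wall sequence: LRTLR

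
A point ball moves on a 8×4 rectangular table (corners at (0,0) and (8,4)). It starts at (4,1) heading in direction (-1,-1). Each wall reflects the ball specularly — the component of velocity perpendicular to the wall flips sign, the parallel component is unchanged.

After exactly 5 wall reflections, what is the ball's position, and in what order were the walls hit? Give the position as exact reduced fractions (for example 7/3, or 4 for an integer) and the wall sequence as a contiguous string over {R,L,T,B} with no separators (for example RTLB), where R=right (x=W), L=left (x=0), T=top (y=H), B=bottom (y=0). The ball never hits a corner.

1. t=1 → B at (3,0); v=(-1,1)
2. t=3 → L at (0,3); v=(1,1)
3. t=1 → T at (1,4); v=(1,-1)
4. t=4 → B at (5,0); v=(1,1)
5. t=3 → R at (8,3); v=(-1,1)

Final position: (8,3)
Wall sequence: BLTBR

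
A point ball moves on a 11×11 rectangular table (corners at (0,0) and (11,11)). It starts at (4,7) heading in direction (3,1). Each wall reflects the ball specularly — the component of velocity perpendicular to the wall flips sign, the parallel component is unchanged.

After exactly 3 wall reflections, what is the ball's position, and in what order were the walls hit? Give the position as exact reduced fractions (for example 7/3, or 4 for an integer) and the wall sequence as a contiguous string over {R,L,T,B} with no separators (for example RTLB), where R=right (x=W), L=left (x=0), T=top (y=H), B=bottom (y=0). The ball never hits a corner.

1. t=7/3 → R at (11,28/3); v=(-3,1)
2. t=5/3 → T at (6,11); v=(-3,-1)
3. t=2 → L at (0,9); v=(3,-1)

Final position: (0,9)
Wall sequence: RTL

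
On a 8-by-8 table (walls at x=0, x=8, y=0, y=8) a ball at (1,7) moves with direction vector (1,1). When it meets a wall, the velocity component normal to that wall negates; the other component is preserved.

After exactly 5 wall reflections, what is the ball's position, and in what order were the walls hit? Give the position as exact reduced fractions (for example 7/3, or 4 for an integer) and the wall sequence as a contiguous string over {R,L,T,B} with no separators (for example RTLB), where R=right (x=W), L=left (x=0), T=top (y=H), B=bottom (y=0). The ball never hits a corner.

1. t=1 → T at (2,8); v=(1,-1)
2. t=6 → R at (8,2); v=(-1,-1)
3. t=2 → B at (6,0); v=(-1,1)
4. t=6 → L at (0,6); v=(1,1)
5. t=2 → T at (2,8); v=(1,-1)

Final position: (2,8)
Wall sequence: TRBLT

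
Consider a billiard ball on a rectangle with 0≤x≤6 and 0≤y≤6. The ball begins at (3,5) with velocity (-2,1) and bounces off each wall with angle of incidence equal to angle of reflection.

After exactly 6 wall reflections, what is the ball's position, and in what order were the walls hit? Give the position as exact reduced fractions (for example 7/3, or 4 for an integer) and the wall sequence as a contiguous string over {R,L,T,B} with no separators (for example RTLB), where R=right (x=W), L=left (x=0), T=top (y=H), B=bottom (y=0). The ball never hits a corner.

1. t=1 → T at (1,6); v=(-2,-1)
2. t=1/2 → L at (0,11/2); v=(2,-1)
3. t=3 → R at (6,5/2); v=(-2,-1)
4. t=5/2 → B at (1,0); v=(-2,1)
5. t=1/2 → L at (0,1/2); v=(2,1)
6. t=3 → R at (6,7/2); v=(-2,1)

Final position: (6,7/2)
Wall sequence: TLRBLR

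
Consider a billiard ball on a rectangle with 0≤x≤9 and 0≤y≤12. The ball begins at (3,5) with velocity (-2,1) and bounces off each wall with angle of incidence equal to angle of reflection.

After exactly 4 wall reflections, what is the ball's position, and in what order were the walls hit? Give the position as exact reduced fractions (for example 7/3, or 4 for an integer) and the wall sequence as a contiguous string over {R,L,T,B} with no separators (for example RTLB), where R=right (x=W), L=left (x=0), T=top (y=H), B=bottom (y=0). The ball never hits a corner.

1. t=3/2 → L at (0,13/2); v=(2,1)
2. t=9/2 → R at (9,11); v=(-2,1)
3. t=1 → T at (7,12); v=(-2,-1)
4. t=7/2 → L at (0,17/2); v=(2,-1)

Final position: (0,17/2)
Wall sequence: LRTL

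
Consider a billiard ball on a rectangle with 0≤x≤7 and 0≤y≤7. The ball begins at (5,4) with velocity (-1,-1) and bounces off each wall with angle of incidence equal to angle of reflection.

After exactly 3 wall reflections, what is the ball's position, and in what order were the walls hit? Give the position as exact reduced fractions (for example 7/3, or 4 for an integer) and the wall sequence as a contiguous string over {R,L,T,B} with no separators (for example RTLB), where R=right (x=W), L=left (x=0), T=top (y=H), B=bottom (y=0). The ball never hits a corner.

Final position: (6,7)
Wall sequence: BLT

1. t=4 → B at (1,0); v=(-1,1)
2. t=1 → L at (0,1); v=(1,1)
3. t=6 → T at (6,7); v=(1,-1)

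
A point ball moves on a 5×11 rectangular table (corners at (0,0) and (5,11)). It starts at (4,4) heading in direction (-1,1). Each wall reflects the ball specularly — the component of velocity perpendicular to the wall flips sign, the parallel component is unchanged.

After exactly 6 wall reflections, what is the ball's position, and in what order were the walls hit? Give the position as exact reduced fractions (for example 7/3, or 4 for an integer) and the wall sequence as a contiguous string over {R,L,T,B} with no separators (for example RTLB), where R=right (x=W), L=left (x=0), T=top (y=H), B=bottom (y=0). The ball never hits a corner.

1. t=4 → L at (0,8); v=(1,1)
2. t=3 → T at (3,11); v=(1,-1)
3. t=2 → R at (5,9); v=(-1,-1)
4. t=5 → L at (0,4); v=(1,-1)
5. t=4 → B at (4,0); v=(1,1)
6. t=1 → R at (5,1); v=(-1,1)

Final position: (5,1)
Wall sequence: LTRLBR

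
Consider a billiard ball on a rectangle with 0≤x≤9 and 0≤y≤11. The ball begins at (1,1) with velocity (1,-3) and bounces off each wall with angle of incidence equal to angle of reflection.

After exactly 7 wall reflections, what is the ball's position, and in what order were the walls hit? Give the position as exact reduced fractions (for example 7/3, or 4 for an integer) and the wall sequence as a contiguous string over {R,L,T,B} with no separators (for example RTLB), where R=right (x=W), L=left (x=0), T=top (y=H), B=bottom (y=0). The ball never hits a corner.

1. t=1/3 → B at (4/3,0); v=(1,3)
2. t=11/3 → T at (5,11); v=(1,-3)
3. t=11/3 → B at (26/3,0); v=(1,3)
4. t=1/3 → R at (9,1); v=(-1,3)
5. t=10/3 → T at (17/3,11); v=(-1,-3)
6. t=11/3 → B at (2,0); v=(-1,3)
7. t=2 → L at (0,6); v=(1,3)

Final position: (0,6)
Wall sequence: BTBRTBL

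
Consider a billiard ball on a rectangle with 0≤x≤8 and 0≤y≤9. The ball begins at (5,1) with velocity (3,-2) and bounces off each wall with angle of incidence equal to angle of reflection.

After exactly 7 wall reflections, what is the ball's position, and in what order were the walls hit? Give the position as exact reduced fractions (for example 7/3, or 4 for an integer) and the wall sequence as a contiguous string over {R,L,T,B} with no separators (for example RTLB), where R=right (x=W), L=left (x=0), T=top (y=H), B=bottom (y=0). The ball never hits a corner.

1. t=1/2 → B at (13/2,0); v=(3,2)
2. t=1/2 → R at (8,1); v=(-3,2)
3. t=8/3 → L at (0,19/3); v=(3,2)
4. t=4/3 → T at (4,9); v=(3,-2)
5. t=4/3 → R at (8,19/3); v=(-3,-2)
6. t=8/3 → L at (0,1); v=(3,-2)
7. t=1/2 → B at (3/2,0); v=(3,2)

Final position: (3/2,0)
Wall sequence: BRLTRLB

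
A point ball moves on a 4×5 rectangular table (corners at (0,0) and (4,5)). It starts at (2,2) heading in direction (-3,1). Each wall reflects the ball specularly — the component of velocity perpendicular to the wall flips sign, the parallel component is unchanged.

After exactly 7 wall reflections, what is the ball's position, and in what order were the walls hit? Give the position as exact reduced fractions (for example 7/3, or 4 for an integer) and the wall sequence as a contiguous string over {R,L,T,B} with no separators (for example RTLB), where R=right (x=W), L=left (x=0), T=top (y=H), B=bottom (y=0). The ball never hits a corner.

1. t=2/3 → L at (0,8/3); v=(3,1)
2. t=4/3 → R at (4,4); v=(-3,1)
3. t=1 → T at (1,5); v=(-3,-1)
4. t=1/3 → L at (0,14/3); v=(3,-1)
5. t=4/3 → R at (4,10/3); v=(-3,-1)
6. t=4/3 → L at (0,2); v=(3,-1)
7. t=4/3 → R at (4,2/3); v=(-3,-1)

Final position: (4,2/3)
Wall sequence: LRTLRLR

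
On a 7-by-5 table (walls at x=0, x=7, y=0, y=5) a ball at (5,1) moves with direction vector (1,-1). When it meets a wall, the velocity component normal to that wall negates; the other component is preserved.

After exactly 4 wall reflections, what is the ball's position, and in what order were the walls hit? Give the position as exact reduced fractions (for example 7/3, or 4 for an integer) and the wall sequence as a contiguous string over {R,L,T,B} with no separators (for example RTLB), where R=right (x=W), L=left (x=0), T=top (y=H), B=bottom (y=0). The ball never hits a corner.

Final position: (0,2)
Wall sequence: BRTL

1. t=1 → B at (6,0); v=(1,1)
2. t=1 → R at (7,1); v=(-1,1)
3. t=4 → T at (3,5); v=(-1,-1)
4. t=3 → L at (0,2); v=(1,-1)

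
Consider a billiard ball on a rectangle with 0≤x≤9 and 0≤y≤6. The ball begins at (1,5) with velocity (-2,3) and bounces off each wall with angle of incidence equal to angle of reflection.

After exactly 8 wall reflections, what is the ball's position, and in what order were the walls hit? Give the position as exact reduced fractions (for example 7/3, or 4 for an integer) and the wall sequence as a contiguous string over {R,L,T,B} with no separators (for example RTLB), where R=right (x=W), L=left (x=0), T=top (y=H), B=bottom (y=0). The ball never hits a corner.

1. t=1/3 → T at (1/3,6); v=(-2,-3)
2. t=1/6 → L at (0,11/2); v=(2,-3)
3. t=11/6 → B at (11/3,0); v=(2,3)
4. t=2 → T at (23/3,6); v=(2,-3)
5. t=2/3 → R at (9,4); v=(-2,-3)
6. t=4/3 → B at (19/3,0); v=(-2,3)
7. t=2 → T at (7/3,6); v=(-2,-3)
8. t=7/6 → L at (0,5/2); v=(2,-3)

Final position: (0,5/2)
Wall sequence: TLBTRBTL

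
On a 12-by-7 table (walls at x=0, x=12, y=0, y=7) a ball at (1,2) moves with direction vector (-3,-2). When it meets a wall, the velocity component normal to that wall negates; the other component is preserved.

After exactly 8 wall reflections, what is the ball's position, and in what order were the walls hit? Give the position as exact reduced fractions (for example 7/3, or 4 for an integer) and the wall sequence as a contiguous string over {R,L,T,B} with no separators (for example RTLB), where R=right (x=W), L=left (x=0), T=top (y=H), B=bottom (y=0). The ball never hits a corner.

Final position: (12,16/3)
Wall sequence: LBRTBLTR

1. t=1/3 → L at (0,4/3); v=(3,-2)
2. t=2/3 → B at (2,0); v=(3,2)
3. t=10/3 → R at (12,20/3); v=(-3,2)
4. t=1/6 → T at (23/2,7); v=(-3,-2)
5. t=7/2 → B at (1,0); v=(-3,2)
6. t=1/3 → L at (0,2/3); v=(3,2)
7. t=19/6 → T at (19/2,7); v=(3,-2)
8. t=5/6 → R at (12,16/3); v=(-3,-2)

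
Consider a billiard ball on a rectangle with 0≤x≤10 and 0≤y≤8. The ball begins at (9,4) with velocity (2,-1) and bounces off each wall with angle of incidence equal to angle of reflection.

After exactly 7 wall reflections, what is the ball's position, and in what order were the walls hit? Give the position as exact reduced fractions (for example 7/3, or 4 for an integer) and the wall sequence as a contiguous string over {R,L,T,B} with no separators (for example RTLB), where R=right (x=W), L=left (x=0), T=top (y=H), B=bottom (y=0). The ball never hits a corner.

Final position: (9,0)
Wall sequence: RBLRTLB

1. t=1/2 → R at (10,7/2); v=(-2,-1)
2. t=7/2 → B at (3,0); v=(-2,1)
3. t=3/2 → L at (0,3/2); v=(2,1)
4. t=5 → R at (10,13/2); v=(-2,1)
5. t=3/2 → T at (7,8); v=(-2,-1)
6. t=7/2 → L at (0,9/2); v=(2,-1)
7. t=9/2 → B at (9,0); v=(2,1)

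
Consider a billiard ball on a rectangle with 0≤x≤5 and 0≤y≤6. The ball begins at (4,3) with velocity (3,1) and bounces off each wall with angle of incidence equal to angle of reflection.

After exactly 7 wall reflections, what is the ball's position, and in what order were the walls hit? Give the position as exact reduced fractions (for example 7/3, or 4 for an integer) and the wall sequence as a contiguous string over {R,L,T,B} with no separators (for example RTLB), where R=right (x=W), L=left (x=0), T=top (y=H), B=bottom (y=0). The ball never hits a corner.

1. t=1/3 → R at (5,10/3); v=(-3,1)
2. t=5/3 → L at (0,5); v=(3,1)
3. t=1 → T at (3,6); v=(3,-1)
4. t=2/3 → R at (5,16/3); v=(-3,-1)
5. t=5/3 → L at (0,11/3); v=(3,-1)
6. t=5/3 → R at (5,2); v=(-3,-1)
7. t=5/3 → L at (0,1/3); v=(3,-1)

Final position: (0,1/3)
Wall sequence: RLTRLRL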